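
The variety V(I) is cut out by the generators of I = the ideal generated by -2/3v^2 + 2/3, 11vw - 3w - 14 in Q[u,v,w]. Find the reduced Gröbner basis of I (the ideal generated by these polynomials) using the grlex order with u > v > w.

G = {w^2 - 3/4w - 7/4, v - 8/11w + 3/11}

f_1 = -2/3v^2 + 2/3, LT = v^2.
f_2 = 11vw - 3w - 14, LT = vw.

S(f_1,f_2): lcm = v^2w. S = 3/11vw + 14/11v - w.
  leading term vw: subtract (3/121)·f_2 from 3/11vw + 14/11v - w → 14/11v - 112/121w + 42/121
  leading term v: no divisor's leading term divides it; move 14/11v to the remainder.
  leading term w: no divisor's leading term divides it; move -112/121w to the remainder.
  leading term 1: no divisor's leading term divides it; move 42/121 to the remainder.
  remainder 14/11v - 112/121w + 42/121 ≠ 0; add g_3 = 14/11v - 112/121w + 42/121 to the basis.

S(f_2,g_3): lcm = vw. S = 8/11w^2 - 6/11w - 14/11.
  leading term w^2: no divisor's leading term divides it; move 8/11w^2 to the remainder.
  leading term w: no divisor's leading term divides it; move -6/11w to the remainder.
  leading term 1: no divisor's leading term divides it; move -14/11 to the remainder.
  remainder 8/11w^2 - 6/11w - 14/11 ≠ 0; add g_4 = 8/11w^2 - 6/11w - 14/11 to the basis.

The other S-polynomials (S(f_1,g_3), S(f_1,g_4), S(f_2,g_4), S(g_3,g_4)) all reduce to 0 modulo the current basis, so we have a Gröbner basis.
Inter-reduce: drop elements whose leading term is divisible by another's, tail-reduce, and make monic.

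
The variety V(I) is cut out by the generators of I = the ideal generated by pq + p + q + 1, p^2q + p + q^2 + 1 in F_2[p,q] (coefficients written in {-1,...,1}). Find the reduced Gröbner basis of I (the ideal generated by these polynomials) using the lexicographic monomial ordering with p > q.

G = {p^2 + p + q^2 + q, pq + p + q + 1, q^3 + q}

f_1 = pq + p + q + 1, LT = pq.
f_2 = p^2q + p + q^2 + 1, LT = p^2q.

S(f_1,f_2): lcm = p^2q. S = p^2 + pq + q^2 + 1.
  leading term p^2: no divisor's leading term divides it; move p^2 to the remainder.
  leading term pq: subtract (1)·f_1 from pq + q^2 + 1 → p + q^2 + q
  leading term p: no divisor's leading term divides it; move p to the remainder.
  leading term q^2: no divisor's leading term divides it; move q^2 to the remainder.
  leading term q: no divisor's leading term divides it; move q to the remainder.
  remainder p^2 + p + q^2 + q ≠ 0; add g_3 = p^2 + p + q^2 + q to the basis.

S(f_1,g_3): lcm = p^2q. S = p^2 + p + q^3 + q^2.
  leading term p^2: subtract (1)·g_3 from p^2 + p + q^3 + q^2 → q^3 + q
  leading term q^3: no divisor's leading term divides it; move q^3 to the remainder.
  leading term q: no divisor's leading term divides it; move q to the remainder.
  remainder q^3 + q ≠ 0; add g_4 = q^3 + q to the basis.

The other S-polynomials (S(f_2,g_3), S(f_1,g_4), S(f_2,g_4), S(g_3,g_4)) all reduce to 0 modulo the current basis, so we have a Gröbner basis.
Inter-reduce: drop elements whose leading term is divisible by another's, tail-reduce, and make monic.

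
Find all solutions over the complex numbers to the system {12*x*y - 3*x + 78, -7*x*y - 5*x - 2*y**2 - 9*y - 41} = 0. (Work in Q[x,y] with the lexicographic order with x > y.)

{(2, -3), (-13*sqrt(481)/108 - 91/108, -5/8 + sqrt(481)/8), (-91/108 + 13*sqrt(481)/108, -sqrt(481)/8 - 5/8)}

Compute a lex Gröbner basis by Buchberger's algorithm.
f_1 = 12*x*y - 3*x + 78, LT = x*y.
f_2 = -7*x*y - 5*x - 2*y**2 - 9*y - 41, LT = x*y.

S(f_1,f_2): lcm = x*y. S = -27/28*x - 2/7*y**2 - 9/7*y + 9/14.
  leading term x: no divisor's leading term divides it; move -27/28*x to the remainder.
  leading term y**2: no divisor's leading term divides it; move -2/7*y**2 to the remainder.
  leading term y: no divisor's leading term divides it; move -9/7*y to the remainder.
  leading term 1: no divisor's leading term divides it; move 9/14 to the remainder.
  remainder -27/28*x - 2/7*y**2 - 9/7*y + 9/14 ≠ 0; add h_3 = -27/28*x - 2/7*y**2 - 9/7*y + 9/14 to the basis.

S(f_1,h_3): lcm = x*y. S = -1/4*x - 8/27*y**3 - 4/3*y**2 + 2/3*y + 13/2.
  leading term x: subtract (7/27)·h_3 from -1/4*x - 8/27*y**3 - 4/3*y**2 + 2/3*y + 13/2 → -8/27*y**3 - 34/27*y**2 + y + 19/3
  leading term y**3: no divisor's leading term divides it; move -8/27*y**3 to the remainder.
  leading term y**2: no divisor's leading term divides it; move -34/27*y**2 to the remainder.
  leading term y: no divisor's leading term divides it; move y to the remainder.
  leading term 1: no divisor's leading term divides it; move 19/3 to the remainder.
  remainder -8/27*y**3 - 34/27*y**2 + y + 19/3 ≠ 0; add h_4 = -8/27*y**3 - 34/27*y**2 + y + 19/3 to the basis.

S(f_2,h_3): lcm = x*y. S = 5/7*x - 8/27*y**3 - 22/21*y**2 + 41/21*y + 41/7.
  leading term x: subtract (-20/27)·h_3 from 5/7*x - 8/27*y**3 - 22/21*y**2 + 41/21*y + 41/7 → -8/27*y**3 - 34/27*y**2 + y + 19/3
  leading term y**3: subtract (1)·h_4 from -8/27*y**3 - 34/27*y**2 + y + 19/3 → 0
  remainder 0.

S(f_1,h_4): lcm = x*y**3. S = -9/2*x*y**2 + 27/8*x*y + 171/8*x + 13/2*y**2.
  leading term x*y**2: subtract (-3/8*y)·f_1 from -9/2*x*y**2 + 27/8*x*y + 171/8*x + 13/2*y**2 → 9/4*x*y + 171/8*x + 13/2*y**2 + 117/4*y
  leading term x*y: subtract (3/16)·f_1 from 9/4*x*y + 171/8*x + 13/2*y**2 + 117/4*y → 351/16*x + 13/2*y**2 + 117/4*y - 117/8
  leading term x: subtract (-91/4)·h_3 from 351/16*x + 13/2*y**2 + 117/4*y - 117/8 → 0
  remainder 0.

S(f_2,h_4): lcm = x*y**3. S = -99/28*x*y**2 + 27/8*x*y + 171/8*x + 2/7*y**4 + 9/7*y**3 + 41/7*y**2.
  leading term x*y**2: subtract (-33/112*y)·f_1 from -99/28*x*y**2 + 27/8*x*y + 171/8*x + 2/7*y**4 + 9/7*y**3 + 41/7*y**2 → 279/112*x*y + 171/8*x + 2/7*y**4 + 9/7*y**3 + 41/7*y**2 + 1287/56*y
  leading term x*y: subtract (93/448)·f_1 from 279/112*x*y + 171/8*x + 2/7*y**4 + 9/7*y**3 + 41/7*y**2 + 1287/56*y → 9855/448*x + 2/7*y**4 + 9/7*y**3 + 41/7*y**2 + 1287/56*y - 3627/224
  leading term x: subtract (-365/16)·h_3 from 9855/448*x + 2/7*y**4 + 9/7*y**3 + 41/7*y**2 + 1287/56*y - 3627/224 → 2/7*y**4 + 9/7*y**3 - 37/56*y**2 - 711/112*y - 171/112
  leading term y**4: subtract (-27/28*y)·h_4 from 2/7*y**4 + 9/7*y**3 - 37/56*y**2 - 711/112*y - 171/112 → 1/14*y**3 + 17/56*y**2 - 27/112*y - 171/112
  leading term y**3: subtract (-27/112)·h_4 from 1/14*y**3 + 17/56*y**2 - 27/112*y - 171/112 → 0
  remainder 0.

S(h_3,h_4): leading monomials are coprime, so the S-polynomial reduces to 0 (Buchberger's first criterion).
Every S-polynomial of the final basis reduces to 0, so we have a Gröbner basis.
Inter-reduce: drop elements whose leading term is divisible by another's, tail-reduce, and make monic.
Reduced Gröbner basis: {x + 8/27*y**2 + 4/3*y - 2/3, y**3 + 17/4*y**2 - 27/8*y - 171/8}.

A lex Gröbner basis eliminates variables successively. Here y**3 + 17/4*y**2 - 27/8*y - 171/8 depends only on y, with roots {-3, -5/8 + sqrt(481)/8, -sqrt(481)/8 - 5/8}; lifting each root through the earlier basis elements recovers the full solutions.
  y = -3: the earlier basis element becomes x - 2 = 0, giving x = 2 — point (2, -3).
  y = -5/8 + sqrt(481)/8: the earlier basis element becomes x + 91/108 + 13*sqrt(481)/108 = 0, giving x = -13*sqrt(481)/108 - 91/108 — point (-13*sqrt(481)/108 - 91/108, -5/8 + sqrt(481)/8).
  y = -sqrt(481)/8 - 5/8: the earlier basis element becomes x - 13*sqrt(481)/108 + 91/108 = 0, giving x = -91/108 + 13*sqrt(481)/108 — point (-91/108 + 13*sqrt(481)/108, -sqrt(481)/8 - 5/8).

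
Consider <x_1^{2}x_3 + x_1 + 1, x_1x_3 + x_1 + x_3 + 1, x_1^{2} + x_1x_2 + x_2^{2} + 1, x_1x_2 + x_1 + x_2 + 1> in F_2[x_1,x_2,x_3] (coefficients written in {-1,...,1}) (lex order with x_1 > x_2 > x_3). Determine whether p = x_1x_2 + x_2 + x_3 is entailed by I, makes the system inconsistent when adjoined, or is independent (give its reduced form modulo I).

x_1x_2 + x_2 + x_3 lies in I (it reduces to 0).

First compute the reduced Gröbner basis of I by Buchberger's algorithm.
f_1 = x_1^{2}x_3 + x_1 + 1, LT = x_1^{2}x_3.
f_2 = x_1x_3 + x_1 + x_3 + 1, LT = x_1x_3.
f_3 = x_1^{2} + x_1x_2 + x_2^{2} + 1, LT = x_1^{2}.
f_4 = x_1x_2 + x_1 + x_2 + 1, LT = x_1x_2.

S(f_1,f_2): lcm = x_1^{2}x_3. S = x_1^{2} + x_1x_3 + 1.
  leading term x_1^{2}: subtract (1)·f_3 from x_1^{2} + x_1x_3 + 1 → x_1x_2 + x_1x_3 + x_2^{2}
  leading term x_1x_2: subtract (1)·f_4 from x_1x_2 + x_1x_3 + x_2^{2} → x_1x_3 + x_1 + x_2^{2} + x_2 + 1
  leading term x_1x_3: subtract (1)·f_2 from x_1x_3 + x_1 + x_2^{2} + x_2 + 1 → x_2^{2} + x_2 + x_3
  leading term x_2^{2}: no divisor's leading term divides it; move x_2^{2} to the remainder.
  leading term x_2: no divisor's leading term divides it; move x_2 to the remainder.
  leading term x_3: no divisor's leading term divides it; move x_3 to the remainder.
  remainder x_2^{2} + x_2 + x_3 ≠ 0; add h_5 = x_2^{2} + x_2 + x_3 to the basis.

S(f_1,f_3): lcm = x_1^{2}x_3. S = x_1x_2x_3 + x_1 + x_2^{2}x_3 + x_3 + 1.
  leading term x_1x_2x_3: subtract (x_2)·f_2 from x_1x_2x_3 + x_1 + x_2^{2}x_3 + x_3 + 1 → x_1x_2 + x_1 + x_2^{2}x_3 + x_2x_3 + x_2 + x_3 + 1
  leading term x_1x_2: subtract (1)·f_4 from x_1x_2 + x_1 + x_2^{2}x_3 + x_2x_3 + x_2 + x_3 + 1 → x_2^{2}x_3 + x_2x_3 + x_3
  leading term x_2^{2}x_3: subtract (x_3)·h_5 from x_2^{2}x_3 + x_2x_3 + x_3 → x_3^{2} + x_3
  leading term x_3^{2}: no divisor's leading term divides it; move x_3^{2} to the remainder.
  leading term x_3: no divisor's leading term divides it; move x_3 to the remainder.
  remainder x_3^{2} + x_3 ≠ 0; add h_6 = x_3^{2} + x_3 to the basis.

S(f_1,f_4): lcm = x_1^{2}x_2x_3. S = x_1^{2}x_3 + x_1x_2x_3 + x_1x_2 + x_1x_3 + x_2.
  leading term x_1^{2}x_3: subtract (1)·f_1 from x_1^{2}x_3 + x_1x_2x_3 + x_1x_2 + x_1x_3 + x_2 → x_1x_2x_3 + x_1x_2 + x_1x_3 + x_1 + x_2 + 1
  leading term x_1x_2x_3: subtract (x_2)·f_2 from x_1x_2x_3 + x_1x_2 + x_1x_3 + x_1 + x_2 + 1 → x_1x_3 + x_1 + x_2x_3 + 1
  leading term x_1x_3: subtract (1)·f_2 from x_1x_3 + x_1 + x_2x_3 + 1 → x_2x_3 + x_3
  leading term x_2x_3: no divisor's leading term divides it; move x_2x_3 to the remainder.
  leading term x_3: no divisor's leading term divides it; move x_3 to the remainder.
  remainder x_2x_3 + x_3 ≠ 0; add h_7 = x_2x_3 + x_3 to the basis.

S(f_4,h_5): lcm = x_1x_2^{2}. S = x_1x_3 + x_2^{2} + x_2.
  leading term x_1x_3: subtract (1)·f_2 from x_1x_3 + x_2^{2} + x_2 → x_1 + x_2^{2} + x_2 + x_3 + 1
  leading term x_1: no divisor's leading term divides it; move x_1 to the remainder.
  leading term x_2^{2}: subtract (1)·h_5 from x_2^{2} + x_2 + x_3 + 1 → 1
  leading term 1: no divisor's leading term divides it; move 1 to the remainder.
  remainder x_1 + 1 ≠ 0; add h_8 = x_1 + 1 to the basis.

S(h_5,h_7): lcm = x_2^{2}x_3. S = x_3^{2}.
  leading term x_3^{2}: subtract (1)·h_6 from x_3^{2} → x_3
  leading term x_3: no divisor's leading term divides it; move x_3 to the remainder.
  remainder x_3 ≠ 0; add h_9 = x_3 to the basis.

The other S-polynomials (S(f_2,f_3), S(f_2,f_4), S(f_3,f_4), S(f_1,h_5), S(f_2,h_5), S(f_3,h_5), S(f_1,h_6), S(f_2,h_6), S(f_3,h_6), S(f_4,h_6), S(h_5,h_6), S(f_1,h_7), S(f_2,h_7), S(f_3,h_7), S(f_4,h_7), S(h_6,h_7), S(f_1,h_8), S(f_2,h_8), S(f_3,h_8), S(f_4,h_8), S(h_5,h_8), S(h_6,h_8), S(h_7,h_8), S(f_1,h_9), S(f_2,h_9), S(f_3,h_9), S(f_4,h_9), S(h_5,h_9), S(h_6,h_9), S(h_7,h_9), S(h_8,h_9)) all reduce to 0 modulo the current basis, so we have a Gröbner basis.
Inter-reduce: drop elements whose leading term is divisible by another's, tail-reduce, and make monic.
Reduced Gröbner basis: {x_1 + 1, x_2^{2} + x_2, x_3}.
Label its elements g_1 = x_1 + 1, g_2 = x_2^{2} + x_2, g_3 = x_3.

Reduce p = x_1x_2 + x_2 + x_3 modulo G:
  leading term x_1x_2: subtract (x_2)·g_1 from x_1x_2 + x_2 + x_3 → x_3
  leading term x_3: subtract (1)·g_3 from x_3 → 0
  normal form = 0.
Since the normal form is 0, p ∈ I.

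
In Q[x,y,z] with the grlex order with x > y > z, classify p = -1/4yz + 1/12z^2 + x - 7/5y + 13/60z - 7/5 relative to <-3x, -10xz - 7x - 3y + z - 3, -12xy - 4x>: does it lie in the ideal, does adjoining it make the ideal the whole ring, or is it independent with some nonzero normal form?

-1/4yz + 1/12z^2 + x - 7/5y + 13/60z - 7/5 lies in I (it reduces to 0).

First compute the reduced Gröbner basis of I by Buchberger's algorithm.
f_1 = -3x, LT = x.
f_2 = -10xz - 7x - 3y + z - 3, LT = xz.
f_3 = -12xy - 4x, LT = xy.

S(f_1,f_2): lcm = xz. S = -7/10x - 3/10y + 1/10z - 3/10.
  reduce S modulo (f_1, f_2, f_3):
  remainder -3/10y + 1/10z - 3/10 ≠ 0; add h_4 = -3/10y + 1/10z - 3/10 to the basis.

The other S-polynomials (S(f_1,f_3), S(f_2,f_3), S(f_1,h_4), S(f_2,h_4), S(f_3,h_4)) all reduce to 0 modulo the current basis, so we have a Gröbner basis.
Inter-reduce: drop elements whose leading term is divisible by another's, tail-reduce, and make monic.
Reduced Gröbner basis: {x, y - 1/3z + 1}.
Label its elements g_1 = x, g_2 = y - 1/3z + 1.

Reduce p = -1/4yz + 1/12z^2 + x - 7/5y + 13/60z - 7/5 modulo G:
  leading term yz: subtract (-1/4z)·g_2 from -1/4yz + 1/12z^2 + x - 7/5y + 13/60z - 7/5 → x - 7/5y + 7/15z - 7/5
  leading term x: subtract (1)·g_1 from x - 7/5y + 7/15z - 7/5 → -7/5y + 7/15z - 7/5
  leading term y: subtract (-7/5)·g_2 from -7/5y + 7/15z - 7/5 → 0
  normal form = 0.
Since the normal form is 0, p ∈ I.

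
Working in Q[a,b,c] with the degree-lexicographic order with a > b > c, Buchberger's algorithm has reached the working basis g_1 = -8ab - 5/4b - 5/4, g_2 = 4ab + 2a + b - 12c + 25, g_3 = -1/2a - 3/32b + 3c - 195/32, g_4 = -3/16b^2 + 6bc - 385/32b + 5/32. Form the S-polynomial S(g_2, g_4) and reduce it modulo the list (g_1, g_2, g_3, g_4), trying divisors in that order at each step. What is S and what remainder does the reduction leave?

lcm(LM(g_2), LM(g_4)) = ab^2.
S = (lcm/LT(g_2))·g_2 − (lcm/LT(g_4))·g_4 = 32abc - 191/3ab + 1/4b^2 - 3bc + 5/6a + 25/4b.
Reduce S modulo (g_1, g_2, g_3, g_4) in that order:
  leading term abc: subtract (-4c)·g_1 from 32abc - 191/3ab + 1/4b^2 - 3bc + 5/6a + 25/4b → -191/3ab + 1/4b^2 - 8bc + 5/6a + 25/4b - 5c
  leading term ab: subtract (191/24)·g_1 from -191/3ab + 1/4b^2 - 8bc + 5/6a + 25/4b - 5c → 1/4b^2 - 8bc + 5/6a + 1555/96b - 5c + 955/96
  leading term b^2: subtract (-4/3)·g_4 from 1/4b^2 - 8bc + 5/6a + 1555/96b - 5c + 955/96 → 5/6a + 5/32b - 5c + 325/32
  leading term a: subtract (-5/3)·g_3 from 5/6a + 5/32b - 5c + 325/32 → 0
The remainder is 0, so this S-polynomial contributes no new basis element.

S(g_2, g_4) = 32abc - 191/3ab + 1/4b^2 - 3bc + 5/6a + 25/4b; remainder on division = 0.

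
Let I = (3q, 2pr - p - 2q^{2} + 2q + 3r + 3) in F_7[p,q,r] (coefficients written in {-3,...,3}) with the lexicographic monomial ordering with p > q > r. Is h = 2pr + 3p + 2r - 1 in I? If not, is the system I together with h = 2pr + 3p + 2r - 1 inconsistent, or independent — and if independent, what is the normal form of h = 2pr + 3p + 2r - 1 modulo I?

2pr + 3p + 2r - 1 is independent of I; its normal form modulo I is -3p - r + 3.

First compute the reduced Gröbner basis of I by Buchberger's algorithm.
f_1 = 3q, LT = q.
f_2 = 2pr - p - 2q^{2} + 2q + 3r + 3, LT = pr.

The S-polynomials (S(f_1,f_2)) all reduce to 0 modulo the current basis, so we have a Gröbner basis.
Inter-reduce: drop elements whose leading term is divisible by another's, tail-reduce, and make monic.
Reduced Gröbner basis: {pr + 3p - 2r - 2, q}.
Label its elements g_1 = pr + 3p - 2r - 2, g_2 = q.

Reduce h = 2pr + 3p + 2r - 1 modulo G:
  leading term pr: subtract (2)·g_1 from 2pr + 3p + 2r - 1 → -3p - r + 3
  leading term p: no divisor's leading term divides it; move -3p to the remainder.
  leading term r: no divisor's leading term divides it; move -r to the remainder.
  leading term 1: no divisor's leading term divides it; move 3 to the remainder.
  normal form = -3p - r + 3.
The normal form is nonzero, so h ∉ I. Since h minus its normal form lies in I, I + (h) = I + (n) where n = -3p - r + 3; decide whether this ideal is the whole ring.
Run Buchberger on G together with n (pairs among the g_i already reduce to 0 since G is a Gröbner basis):
g_1 = pr + 3p - 2r - 2, LT = pr.
g_2 = q, LT = q.
n = -3p - r + 3, LT = p.

S(g_1,n): lcm = pr. S = 3p + 2r^{2} - r - 2.
  leading term p: subtract (-1)·n from 3p + 2r^{2} - r - 2 → 2r^{2} - 2r + 1
  leading term r^{2}: no divisor's leading term divides it; move 2r^{2} to the remainder.
  leading term r: no divisor's leading term divides it; move -2r to the remainder.
  leading term 1: no divisor's leading term divides it; move 1 to the remainder.
  remainder 2r^{2} - 2r + 1 ≠ 0; add m_4 = 2r^{2} - 2r + 1 to the basis.

The other S-polynomials (S(g_1,g_2), S(g_2,n), S(g_1,m_4), S(g_2,m_4), S(n,m_4)) all reduce to 0 modulo the current basis, so we have a Gröbner basis.
Inter-reduce: drop elements whose leading term is divisible by another's, tail-reduce, and make monic.
Reduced Gröbner basis: {p - 2r - 1, q, r^{2} - r - 3}.
The reduced Gröbner basis of I + (h) is {p - 2r - 1, q, r^{2} - r - 3} ≠ {1}, a proper ideal, so the enlarged system stays consistent: h is independent of I, with normal form -3p - r + 3.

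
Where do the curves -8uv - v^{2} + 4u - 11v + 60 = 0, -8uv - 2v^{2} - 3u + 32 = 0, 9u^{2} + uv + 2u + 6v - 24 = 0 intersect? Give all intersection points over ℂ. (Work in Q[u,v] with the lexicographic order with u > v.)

Compute a lex Gröbner basis by Buchberger's algorithm.
f_1 = -8uv + 4u - v^{2} - 11v + 60, LT = uv.
f_2 = -8uv - 3u - 2v^{2} + 32, LT = uv.
f_3 = 9u^{2} + uv + 2u + 6v - 24, LT = u^{2}.

S(f_1,f_2): lcm = uv. S = -\tfrac{7}{8}u - \tfrac{1}{8}v^{2} + \tfrac{11}{8}v - \tfrac{7}{2}.
  leading term u: no divisor's leading term divides it; move -\tfrac{7}{8}u to the remainder.
  leading term v^{2}: no divisor's leading term divides it; move -\tfrac{1}{8}v^{2} to the remainder.
  leading term v: no divisor's leading term divides it; move \tfrac{11}{8}v to the remainder.
  leading term 1: no divisor's leading term divides it; move -\tfrac{7}{2} to the remainder.
  remainder -\tfrac{7}{8}u - \tfrac{1}{8}v^{2} + \tfrac{11}{8}v - \tfrac{7}{2} ≠ 0; add h_4 = -\tfrac{7}{8}u - \tfrac{1}{8}v^{2} + \tfrac{11}{8}v - \tfrac{7}{2} to the basis.

S(f_1,f_3): lcm = u^{2}v. S = -\tfrac{1}{2}u^{2} + \tfrac{1}{72}uv^{2} + \tfrac{83}{72}uv - \tfrac{15}{2}u - \tfrac{2}{3}v^{2} + \tfrac{8}{3}v.
  leading term u^{2}: subtract (-\tfrac{1}{18})·f_3 from -\tfrac{1}{2}u^{2} + \tfrac{1}{72}uv^{2} + \tfrac{83}{72}uv - \tfrac{15}{2}u - \tfrac{2}{3}v^{2} + \tfrac{8}{3}v → \tfrac{1}{72}uv^{2} + \tfrac{29}{24}uv - \tfrac{133}{18}u - \tfrac{2}{3}v^{2} + 3v - \tfrac{4}{3}
  leading term uv^{2}: subtract (-\tfrac{1}{576}v)·f_1 from \tfrac{1}{72}uv^{2} + \tfrac{29}{24}uv - \tfrac{133}{18}u - \tfrac{2}{3}v^{2} + 3v - \tfrac{4}{3} → \tfrac{175}{144}uv - \tfrac{133}{18}u - \tfrac{1}{576}v^{3} - \tfrac{395}{576}v^{2} + \tfrac{149}{48}v - \tfrac{4}{3}
  leading term uv: subtract (-\tfrac{175}{1152})·f_1 from \tfrac{175}{144}uv - \tfrac{133}{18}u - \tfrac{1}{576}v^{3} - \tfrac{395}{576}v^{2} + \tfrac{149}{48}v - \tfrac{4}{3} → -\tfrac{217}{32}u - \tfrac{1}{576}v^{3} - \tfrac{965}{1152}v^{2} + \tfrac{1651}{1152}v + \tfrac{249}{32}
  leading term u: subtract (\tfrac{31}{4})·h_4 from -\tfrac{217}{32}u - \tfrac{1}{576}v^{3} - \tfrac{965}{1152}v^{2} + \tfrac{1651}{1152}v + \tfrac{249}{32} → -\tfrac{1}{576}v^{3} + \tfrac{151}{1152}v^{2} - \tfrac{10625}{1152}v + \tfrac{1117}{32}
  leading term v^{3}: no divisor's leading term divides it; move -\tfrac{1}{576}v^{3} to the remainder.
  leading term v^{2}: no divisor's leading term divides it; move \tfrac{151}{1152}v^{2} to the remainder.
  leading term v: no divisor's leading term divides it; move -\tfrac{10625}{1152}v to the remainder.
  leading term 1: no divisor's leading term divides it; move \tfrac{1117}{32} to the remainder.
  remainder -\tfrac{1}{576}v^{3} + \tfrac{151}{1152}v^{2} - \tfrac{10625}{1152}v + \tfrac{1117}{32} ≠ 0; add h_5 = -\tfrac{1}{576}v^{3} + \tfrac{151}{1152}v^{2} - \tfrac{10625}{1152}v + \tfrac{1117}{32} to the basis.

S(f_2,f_3): lcm = u^{2}v. S = \tfrac{3}{8}u^{2} + \tfrac{5}{36}uv^{2} - \tfrac{2}{9}uv - 4u - \tfrac{2}{3}v^{2} + \tfrac{8}{3}v.
  leading term u^{2}: subtract (\tfrac{1}{24})·f_3 from \tfrac{3}{8}u^{2} + \tfrac{5}{36}uv^{2} - \tfrac{2}{9}uv - 4u - \tfrac{2}{3}v^{2} + \tfrac{8}{3}v → \tfrac{5}{36}uv^{2} - \tfrac{19}{72}uv - \tfrac{49}{12}u - \tfrac{2}{3}v^{2} + \tfrac{29}{12}v + 1
  leading term uv^{2}: subtract (-\tfrac{5}{288}v)·f_1 from \tfrac{5}{36}uv^{2} - \tfrac{19}{72}uv - \tfrac{49}{12}u - \tfrac{2}{3}v^{2} + \tfrac{29}{12}v + 1 → -\tfrac{7}{36}uv - \tfrac{49}{12}u - \tfrac{5}{288}v^{3} - \tfrac{247}{288}v^{2} + \tfrac{83}{24}v + 1
  leading term uv: subtract (\tfrac{7}{288})·f_1 from -\tfrac{7}{36}uv - \tfrac{49}{12}u - \tfrac{5}{288}v^{3} - \tfrac{247}{288}v^{2} + \tfrac{83}{24}v + 1 → -\tfrac{301}{72}u - \tfrac{5}{288}v^{3} - \tfrac{5}{6}v^{2} + \tfrac{1073}{288}v - \tfrac{11}{24}
  leading term u: subtract (\tfrac{43}{9})·h_4 from -\tfrac{301}{72}u - \tfrac{5}{288}v^{3} - \tfrac{5}{6}v^{2} + \tfrac{1073}{288}v - \tfrac{11}{24} → -\tfrac{5}{288}v^{3} - \tfrac{17}{72}v^{2} - \tfrac{91}{32}v + \tfrac{1171}{72}
  leading term v^{3}: subtract (10)·h_5 from -\tfrac{5}{288}v^{3} - \tfrac{17}{72}v^{2} - \tfrac{91}{32}v + \tfrac{1171}{72} → -\tfrac{99}{64}v^{2} + \tfrac{51487}{576}v - \tfrac{47923}{144}
  leading term v^{2}: no divisor's leading term divides it; move -\tfrac{99}{64}v^{2} to the remainder.
  leading term v: no divisor's leading term divides it; move \tfrac{51487}{576}v to the remainder.
  leading term 1: no divisor's leading term divides it; move -\tfrac{47923}{144} to the remainder.
  remainder -\tfrac{99}{64}v^{2} + \tfrac{51487}{576}v - \tfrac{47923}{144} ≠ 0; add h_6 = -\tfrac{99}{64}v^{2} + \tfrac{51487}{576}v - \tfrac{47923}{144} to the basis.

S(f_1,h_4): lcm = uv. S = -\tfrac{1}{2}u - \tfrac{1}{7}v^{3} + \tfrac{95}{56}v^{2} - \tfrac{21}{8}v - \tfrac{15}{2}.
  leading term u: subtract (\tfrac{4}{7})·h_4 from -\tfrac{1}{2}u - \tfrac{1}{7}v^{3} + \tfrac{95}{56}v^{2} - \tfrac{21}{8}v - \tfrac{15}{2} → -\tfrac{1}{7}v^{3} + \tfrac{99}{56}v^{2} - \tfrac{191}{56}v - \tfrac{11}{2}
  leading term v^{3}: subtract (\tfrac{576}{7})·h_5 from -\tfrac{1}{7}v^{3} + \tfrac{99}{56}v^{2} - \tfrac{191}{56}v - \tfrac{11}{2} → -\tfrac{505}{56}v^{2} + \tfrac{42309}{56}v - \tfrac{40289}{14}
  leading term v^{2}: subtract (\tfrac{4040}{693})·h_6 from -\tfrac{505}{56}v^{2} + \tfrac{42309}{56}v - \tfrac{40289}{14} → \tfrac{208864}{891}v - \tfrac{835456}{891}
  leading term v: no divisor's leading term divides it; move \tfrac{208864}{891}v to the remainder.
  leading term 1: no divisor's leading term divides it; move -\tfrac{835456}{891} to the remainder.
  remainder \tfrac{208864}{891}v - \tfrac{835456}{891} ≠ 0; add h_7 = \tfrac{208864}{891}v - \tfrac{835456}{891} to the basis.

The other S-polynomials (S(f_2,h_4), S(f_3,h_4), S(f_1,h_5), S(f_2,h_5), S(f_3,h_5), S(h_4,h_5), S(f_1,h_6), S(f_2,h_6), S(f_3,h_6), S(h_4,h_6), S(h_5,h_6), S(f_1,h_7), S(f_2,h_7), S(f_3,h_7), S(h_4,h_7), S(h_5,h_7), S(h_6,h_7)) all reduce to 0 modulo the current basis, so we have a Gröbner basis.
Inter-reduce: drop elements whose leading term is divisible by another's, tail-reduce, and make monic.
Reduced Gröbner basis: {u, v - 4}.

Since the basis is lex-ordered, v - 4 is univariate in v. Its roots are {4}. Back-substituting each root into the other basis elements fixes the other coordinates.
  v = 4: the earlier basis element becomes u = 0, giving u = 0 — point (0, 4).
Check: every point annihilates each of the original generators.
Zero-dimensionality of the ideal guarantees finitely many solutions over ℂ.

{(0, 4)}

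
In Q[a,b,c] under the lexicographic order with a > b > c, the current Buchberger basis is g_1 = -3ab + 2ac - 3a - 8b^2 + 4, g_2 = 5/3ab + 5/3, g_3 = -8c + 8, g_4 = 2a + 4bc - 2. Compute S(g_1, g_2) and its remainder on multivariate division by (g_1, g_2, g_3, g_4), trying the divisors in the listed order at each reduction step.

lcm(LM(g_1), LM(g_2)) = ab.
S = (lcm/LT(g_1))·g_1 − (lcm/LT(g_2))·g_2 = -2/3ac + a + 8/3b^2 - 7/3.
Reduce S modulo (g_1, g_2, g_3, g_4) in that order:
  leading term ac: subtract (1/12a)·g_3 from -2/3ac + a + 8/3b^2 - 7/3 → 1/3a + 8/3b^2 - 7/3
  leading term a: subtract (1/6)·g_4 from 1/3a + 8/3b^2 - 7/3 → 8/3b^2 - 2/3bc - 2
  leading term b^2: no divisor's leading term divides it; move 8/3b^2 to the remainder.
  leading term bc: subtract (1/12b)·g_3 from -2/3bc - 2 → -2/3b - 2
  leading term b: no divisor's leading term divides it; move -2/3b to the remainder.
  leading term 1: no divisor's leading term divides it; move -2 to the remainder.
The remainder 8/3b^2 - 2/3b - 2 is nonzero, so it would be added as the next basis element.

S(g_1, g_2) = -2/3ac + a + 8/3b^2 - 7/3; remainder on division = 8/3b^2 - 2/3b - 2.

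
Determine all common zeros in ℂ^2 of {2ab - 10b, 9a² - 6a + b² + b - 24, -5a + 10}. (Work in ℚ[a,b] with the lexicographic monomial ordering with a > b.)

{(2, 0)}

Compute a lex Gröbner basis by Buchberger's algorithm.
f_1 = 2ab - 10b, LT = ab.
f_2 = 9a² - 6a + b² + b - 24, LT = a².
f_3 = -5a + 10, LT = a.

S(f_1,f_2): lcm = a²b. S = -13/3ab - 1/9b³ - 1/9b² + 8/3b.
  leading term ab: subtract (-13/6)·f_1 from -13/3ab - 1/9b³ - 1/9b² + 8/3b → -1/9b³ - 1/9b² - 19b
  leading term b³: no divisor's leading term divides it; move -1/9b³ to the remainder.
  leading term b²: no divisor's leading term divides it; move -1/9b² to the remainder.
  leading term b: no divisor's leading term divides it; move -19b to the remainder.
  remainder -1/9b³ - 1/9b² - 19b ≠ 0; add h_4 = -1/9b³ - 1/9b² - 19b to the basis.

S(f_1,f_3): lcm = ab. S = -3b.
  leading term b: no divisor's leading term divides it; move -3b to the remainder.
  remainder -3b ≠ 0; add h_5 = -3b to the basis.

The other S-polynomials (S(f_2,f_3), S(f_1,h_4), S(f_2,h_4), S(f_3,h_4), S(f_1,h_5), S(f_2,h_5), S(f_3,h_5), S(h_4,h_5)) all reduce to 0 modulo the current basis, so we have a Gröbner basis.
Inter-reduce: drop elements whose leading term is divisible by another's, tail-reduce, and make monic.
Reduced Gröbner basis: {a - 2, b}.

A lex Gröbner basis eliminates variables successively. Here b depends only on b, with roots {0}; lifting each root through the earlier basis elements recovers the full solutions.
  b = 0: the earlier basis element becomes a - 2 = 0, giving a = 2 — point (2, 0).
Each listed point satisfies every original equation (direct substitution).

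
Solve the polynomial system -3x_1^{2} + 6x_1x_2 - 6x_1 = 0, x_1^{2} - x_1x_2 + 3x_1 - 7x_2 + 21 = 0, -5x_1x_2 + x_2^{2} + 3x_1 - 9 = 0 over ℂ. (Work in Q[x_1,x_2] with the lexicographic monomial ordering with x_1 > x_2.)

{(0, 3)}

Compute a lex Gröbner basis by Buchberger's algorithm.
f_1 = -3x_1^{2} + 6x_1x_2 - 6x_1, LT = x_1^{2}.
f_2 = x_1^{2} - x_1x_2 + 3x_1 - 7x_2 + 21, LT = x_1^{2}.
f_3 = -5x_1x_2 + 3x_1 + x_2^{2} - 9, LT = x_1x_2.

S(f_1,f_2): lcm = x_1^{2}. S = -x_1x_2 - x_1 + 7x_2 - 21.
  leading term x_1x_2: subtract (\tfrac{1}{5})·f_3 from -x_1x_2 - x_1 + 7x_2 - 21 → -\tfrac{8}{5}x_1 - \tfrac{1}{5}x_2^{2} + 7x_2 - \tfrac{96}{5}
  leading term x_1: no divisor's leading term divides it; move -\tfrac{8}{5}x_1 to the remainder.
  leading term x_2^{2}: no divisor's leading term divides it; move -\tfrac{1}{5}x_2^{2} to the remainder.
  leading term x_2: no divisor's leading term divides it; move 7x_2 to the remainder.
  leading term 1: no divisor's leading term divides it; move -\tfrac{96}{5} to the remainder.
  remainder -\tfrac{8}{5}x_1 - \tfrac{1}{5}x_2^{2} + 7x_2 - \tfrac{96}{5} ≠ 0; add h_4 = -\tfrac{8}{5}x_1 - \tfrac{1}{5}x_2^{2} + 7x_2 - \tfrac{96}{5} to the basis.

S(f_1,f_3): lcm = x_1^{2}x_2. S = \tfrac{3}{5}x_1^{2} - \tfrac{9}{5}x_1x_2^{2} + 2x_1x_2 - \tfrac{9}{5}x_1.
  leading term x_1^{2}: subtract (-\tfrac{1}{5})·f_1 from \tfrac{3}{5}x_1^{2} - \tfrac{9}{5}x_1x_2^{2} + 2x_1x_2 - \tfrac{9}{5}x_1 → -\tfrac{9}{5}x_1x_2^{2} + \tfrac{16}{5}x_1x_2 - 3x_1
  leading term x_1x_2^{2}: subtract (\tfrac{9}{25}x_2)·f_3 from -\tfrac{9}{5}x_1x_2^{2} + \tfrac{16}{5}x_1x_2 - 3x_1 → \tfrac{53}{25}x_1x_2 - 3x_1 - \tfrac{9}{25}x_2^{3} + \tfrac{81}{25}x_2
  leading term x_1x_2: subtract (-\tfrac{53}{125})·f_3 from \tfrac{53}{25}x_1x_2 - 3x_1 - \tfrac{9}{25}x_2^{3} + \tfrac{81}{25}x_2 → -\tfrac{216}{125}x_1 - \tfrac{9}{25}x_2^{3} + \tfrac{53}{125}x_2^{2} + \tfrac{81}{25}x_2 - \tfrac{477}{125}
  leading term x_1: subtract (\tfrac{27}{25})·h_4 from -\tfrac{216}{125}x_1 - \tfrac{9}{25}x_2^{3} + \tfrac{53}{125}x_2^{2} + \tfrac{81}{25}x_2 - \tfrac{477}{125} → -\tfrac{9}{25}x_2^{3} + \tfrac{16}{25}x_2^{2} - \tfrac{108}{25}x_2 + \tfrac{423}{25}
  leading term x_2^{3}: no divisor's leading term divides it; move -\tfrac{9}{25}x_2^{3} to the remainder.
  leading term x_2^{2}: no divisor's leading term divides it; move \tfrac{16}{25}x_2^{2} to the remainder.
  leading term x_2: no divisor's leading term divides it; move -\tfrac{108}{25}x_2 to the remainder.
  leading term 1: no divisor's leading term divides it; move \tfrac{423}{25} to the remainder.
  remainder -\tfrac{9}{25}x_2^{3} + \tfrac{16}{25}x_2^{2} - \tfrac{108}{25}x_2 + \tfrac{423}{25} ≠ 0; add h_5 = -\tfrac{9}{25}x_2^{3} + \tfrac{16}{25}x_2^{2} - \tfrac{108}{25}x_2 + \tfrac{423}{25} to the basis.

S(f_2,f_3): lcm = x_1^{2}x_2. S = \tfrac{3}{5}x_1^{2} - \tfrac{4}{5}x_1x_2^{2} + 3x_1x_2 - \tfrac{9}{5}x_1 - 7x_2^{2} + 21x_2.
  leading term x_1^{2}: subtract (-\tfrac{1}{5})·f_1 from \tfrac{3}{5}x_1^{2} - \tfrac{4}{5}x_1x_2^{2} + 3x_1x_2 - \tfrac{9}{5}x_1 - 7x_2^{2} + 21x_2 → -\tfrac{4}{5}x_1x_2^{2} + \tfrac{21}{5}x_1x_2 - 3x_1 - 7x_2^{2} + 21x_2
  leading term x_1x_2^{2}: subtract (\tfrac{4}{25}x_2)·f_3 from -\tfrac{4}{5}x_1x_2^{2} + \tfrac{21}{5}x_1x_2 - 3x_1 - 7x_2^{2} + 21x_2 → \tfrac{93}{25}x_1x_2 - 3x_1 - \tfrac{4}{25}x_2^{3} - 7x_2^{2} + \tfrac{561}{25}x_2
  leading term x_1x_2: subtract (-\tfrac{93}{125})·f_3 from \tfrac{93}{25}x_1x_2 - 3x_1 - \tfrac{4}{25}x_2^{3} - 7x_2^{2} + \tfrac{561}{25}x_2 → -\tfrac{96}{125}x_1 - \tfrac{4}{25}x_2^{3} - \tfrac{782}{125}x_2^{2} + \tfrac{561}{25}x_2 - \tfrac{837}{125}
  leading term x_1: subtract (\tfrac{12}{25})·h_4 from -\tfrac{96}{125}x_1 - \tfrac{4}{25}x_2^{3} - \tfrac{782}{125}x_2^{2} + \tfrac{561}{25}x_2 - \tfrac{837}{125} → -\tfrac{4}{25}x_2^{3} - \tfrac{154}{25}x_2^{2} + \tfrac{477}{25}x_2 + \tfrac{63}{25}
  leading term x_2^{3}: subtract (\tfrac{4}{9})·h_5 from -\tfrac{4}{25}x_2^{3} - \tfrac{154}{25}x_2^{2} + \tfrac{477}{25}x_2 + \tfrac{63}{25} → -\tfrac{58}{9}x_2^{2} + 21x_2 - 5
  leading term x_2^{2}: no divisor's leading term divides it; move -\tfrac{58}{9}x_2^{2} to the remainder.
  leading term x_2: no divisor's leading term divides it; move 21x_2 to the remainder.
  leading term 1: no divisor's leading term divides it; move -5 to the remainder.
  remainder -\tfrac{58}{9}x_2^{2} + 21x_2 - 5 ≠ 0; add h_6 = -\tfrac{58}{9}x_2^{2} + 21x_2 - 5 to the basis.

S(f_1,h_4): lcm = x_1^{2}. S = -\tfrac{1}{8}x_1x_2^{2} + \tfrac{19}{8}x_1x_2 - 10x_1.
  leading term x_1x_2^{2}: subtract (\tfrac{1}{40}x_2)·f_3 from -\tfrac{1}{8}x_1x_2^{2} + \tfrac{19}{8}x_1x_2 - 10x_1 → \tfrac{23}{10}x_1x_2 - 10x_1 - \tfrac{1}{40}x_2^{3} + \tfrac{9}{40}x_2
  leading term x_1x_2: subtract (-\tfrac{23}{50})·f_3 from \tfrac{23}{10}x_1x_2 - 10x_1 - \tfrac{1}{40}x_2^{3} + \tfrac{9}{40}x_2 → -\tfrac{431}{50}x_1 - \tfrac{1}{40}x_2^{3} + \tfrac{23}{50}x_2^{2} + \tfrac{9}{40}x_2 - \tfrac{207}{50}
  leading term x_1: subtract (\tfrac{431}{80})·h_4 from -\tfrac{431}{50}x_1 - \tfrac{1}{40}x_2^{3} + \tfrac{23}{50}x_2^{2} + \tfrac{9}{40}x_2 - \tfrac{207}{50} → -\tfrac{1}{40}x_2^{3} + \tfrac{123}{80}x_2^{2} - \tfrac{2999}{80}x_2 + \tfrac{993}{10}
  leading term x_2^{3}: subtract (\tfrac{5}{72})·h_5 from -\tfrac{1}{40}x_2^{3} + \tfrac{123}{80}x_2^{2} - \tfrac{2999}{80}x_2 + \tfrac{993}{10} → \tfrac{215}{144}x_2^{2} - \tfrac{595}{16}x_2 + \tfrac{785}{8}
  leading term x_2^{2}: subtract (-\tfrac{215}{928})·h_6 from \tfrac{215}{144}x_2^{2} - \tfrac{595}{16}x_2 + \tfrac{785}{8} → -\tfrac{29995}{928}x_2 + \tfrac{89985}{928}
  leading term x_2: no divisor's leading term divides it; move -\tfrac{29995}{928}x_2 to the remainder.
  leading term 1: no divisor's leading term divides it; move \tfrac{89985}{928} to the remainder.
  remainder -\tfrac{29995}{928}x_2 + \tfrac{89985}{928} ≠ 0; add h_7 = -\tfrac{29995}{928}x_2 + \tfrac{89985}{928} to the basis.

The other S-polynomials (S(f_2,h_4), S(f_3,h_4), S(f_1,h_5), S(f_2,h_5), S(f_3,h_5), S(h_4,h_5), S(f_1,h_6), S(f_2,h_6), S(f_3,h_6), S(h_4,h_6), S(h_5,h_6), S(f_1,h_7), S(f_2,h_7), S(f_3,h_7), S(h_4,h_7), S(h_5,h_7), S(h_6,h_7)) all reduce to 0 modulo the current basis, so we have a Gröbner basis.
Inter-reduce: drop elements whose leading term is divisible by another's, tail-reduce, and make monic.
Reduced Gröbner basis: {x_1, x_2 - 3}.

Elimination: the polynomial x_2 - 3 lies in the elimination ideal for x_2, so x_2 ∈ {3}. For each such x_2, the remaining basis elements (now univariate) give the rest of the solution.
  x_2 = 3: the earlier basis element becomes x_1 = 0, giving x_1 = 0 — point (0, 3).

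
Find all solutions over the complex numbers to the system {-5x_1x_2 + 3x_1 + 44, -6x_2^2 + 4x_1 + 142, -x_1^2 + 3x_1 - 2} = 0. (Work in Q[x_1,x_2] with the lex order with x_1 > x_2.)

Compute a lex Gröbner basis by Buchberger's algorithm.
f_1 = -5x_1x_2 + 3x_1 + 44, LT = x_1x_2.
f_2 = 4x_1 - 6x_2^2 + 142, LT = x_1.
f_3 = -x_1^2 + 3x_1 - 2, LT = x_1^2.

S(f_1,f_2): lcm = x_1x_2. S = -3/5x_1 + 3/2x_2^3 - 71/2x_2 - 44/5.
  reduce S modulo (f_1, f_2, f_3):
  remainder 3/2x_2^3 - 9/10x_2^2 - 71/2x_2 + 25/2 ≠ 0; add h_4 = 3/2x_2^3 - 9/10x_2^2 - 71/2x_2 + 25/2 to the basis.

S(f_1,f_3): lcm = x_1^2x_2. S = -3/5x_1^2 + 3x_1x_2 - 44/5x_1 - 2x_2.
  reduce S modulo (f_1, f_2, f_3, h_4):
  remainder 5241/250x_2^2 - 248/25x_2 - 949/2 ≠ 0; add h_5 = 5241/250x_2^2 - 248/25x_2 - 949/2 to the basis.

S(f_2,f_3): lcm = x_1^2. S = -3/2x_1x_2^2 + 77/2x_1 - 2.
  reduce S modulo (f_1, f_2, f_3, h_4, h_5):
  remainder 24010/1747x_2 - 120050/1747 ≠ 0; add h_6 = 24010/1747x_2 - 120050/1747 to the basis.

The other S-polynomials (S(f_1,h_4), S(f_2,h_4), S(f_3,h_4), S(f_1,h_5), S(f_2,h_5), S(f_3,h_5), S(h_4,h_5), S(f_1,h_6), S(f_2,h_6), S(f_3,h_6), S(h_4,h_6), S(h_5,h_6)) all reduce to 0 modulo the current basis, so we have a Gröbner basis.
Inter-reduce: drop elements whose leading term is divisible by another's, tail-reduce, and make monic.
Reduced Gröbner basis: {x_1 - 2, x_2 - 5}.

A lex Gröbner basis eliminates variables successively. Here x_2 - 5 depends only on x_2, with roots {5}; lifting each root through the earlier basis elements recovers the full solutions.
  x_2 = 5: the earlier basis element becomes x_1 - 2 = 0, giving x_1 = 2 — point (2, 5).

{(2, 5)}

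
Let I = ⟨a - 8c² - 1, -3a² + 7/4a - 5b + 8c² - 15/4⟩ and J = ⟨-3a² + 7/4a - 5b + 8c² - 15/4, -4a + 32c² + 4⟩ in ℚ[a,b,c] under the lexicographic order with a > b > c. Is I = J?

Yes, the ideals are equal.

Equality of ideals is decidable: compute both reduced Gröbner bases (unique for the ordering) and check whether they agree.
Buchberger on the first generating set:
f_1 = a - 8c² - 1, LT = a.
f_2 = -3a² + 7/4a - 5b + 8c² - 15/4, LT = a².

S(f_1,f_2): lcm = a². S = -8ac² - 5/12a - 5/3b + 8/3c² - 5/4.
  leading term ac²: subtract (-8c²)·f_1 from -8ac² - 5/12a - 5/3b + 8/3c² - 5/4 → -5/12a - 5/3b - 64c⁴ - 16/3c² - 5/4
  leading term a: subtract (-5/12)·f_1 from -5/12a - 5/3b - 64c⁴ - 16/3c² - 5/4 → -5/3b - 64c⁴ - 26/3c² - 5/3
  leading term b: no divisor's leading term divides it; move -5/3b to the remainder.
  leading term c⁴: no divisor's leading term divides it; move -64c⁴ to the remainder.
  leading term c²: no divisor's leading term divides it; move -26/3c² to the remainder.
  leading term 1: no divisor's leading term divides it; move -5/3 to the remainder.
  remainder -5/3b - 64c⁴ - 26/3c² - 5/3 ≠ 0; add g_3 = -5/3b - 64c⁴ - 26/3c² - 5/3 to the basis.

The other S-polynomials (S(f_1,g_3), S(f_2,g_3)) all reduce to 0 modulo the current basis, so we have a Gröbner basis.
Inter-reduce: drop elements whose leading term is divisible by another's, tail-reduce, and make monic.
Reduced Gröbner basis: {a - 8c² - 1, b + 192/5c⁴ + 26/5c² + 1}.

Buchberger on the second generating set:
h_1 = -3a² + 7/4a - 5b + 8c² - 15/4, LT = a².
h_2 = -4a + 32c² + 4, LT = a.

S(h_1,h_2): lcm = a². S = 8ac² + 5/12a + 5/3b - 8/3c² + 5/4.
  leading term ac²: subtract (-2c²)·h_2 from 8ac² + 5/12a + 5/3b - 8/3c² + 5/4 → 5/12a + 5/3b + 64c⁴ + 16/3c² + 5/4
  leading term a: subtract (-5/48)·h_2 from 5/12a + 5/3b + 64c⁴ + 16/3c² + 5/4 → 5/3b + 64c⁴ + 26/3c² + 5/3
  leading term b: no divisor's leading term divides it; move 5/3b to the remainder.
  leading term c⁴: no divisor's leading term divides it; move 64c⁴ to the remainder.
  leading term c²: no divisor's leading term divides it; move 26/3c² to the remainder.
  leading term 1: no divisor's leading term divides it; move 5/3 to the remainder.
  remainder 5/3b + 64c⁴ + 26/3c² + 5/3 ≠ 0; add k_3 = 5/3b + 64c⁴ + 26/3c² + 5/3 to the basis.

The other S-polynomials (S(h_1,k_3), S(h_2,k_3)) all reduce to 0 modulo the current basis, so we have a Gröbner basis.
Inter-reduce: drop elements whose leading term is divisible by another's, tail-reduce, and make monic.
Reduced Gröbner basis: {a - 8c² - 1, b + 192/5c⁴ + 26/5c² + 1}.

Same reduced basis, so the two generating sets span the same ideal.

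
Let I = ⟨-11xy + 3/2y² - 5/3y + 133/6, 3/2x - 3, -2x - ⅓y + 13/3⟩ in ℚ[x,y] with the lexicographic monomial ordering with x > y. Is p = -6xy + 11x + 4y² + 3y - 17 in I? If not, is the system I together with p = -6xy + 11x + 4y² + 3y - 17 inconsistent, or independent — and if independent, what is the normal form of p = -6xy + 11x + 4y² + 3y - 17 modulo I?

First compute the reduced Gröbner basis of I by Buchberger's algorithm.
f_1 = -11xy + 3/2y² - 5/3y + 133/6, LT = xy.
f_2 = 3/2x - 3, LT = x.
f_3 = -2x - ⅓y + 13/3, LT = x.

S(f_1,f_2): lcm = xy. S = -3/22y² + 71/33y - 133/66.
  leading term y²: no divisor's leading term divides it; move -3/22y² to the remainder.
  leading term y: no divisor's leading term divides it; move 71/33y to the remainder.
  leading term 1: no divisor's leading term divides it; move -133/66 to the remainder.
  remainder -3/22y² + 71/33y - 133/66 ≠ 0; add h_4 = -3/22y² + 71/33y - 133/66 to the basis.

S(f_1,f_3): lcm = xy. S = -10/33y² + 51/22y - 133/66.
  leading term y²: subtract (20/9)·h_4 from -10/33y² + 51/22y - 133/66 → -133/54y + 133/54
  leading term y: no divisor's leading term divides it; move -133/54y to the remainder.
  leading term 1: no divisor's leading term divides it; move 133/54 to the remainder.
  remainder -133/54y + 133/54 ≠ 0; add h_5 = -133/54y + 133/54 to the basis.

The other S-polynomials (S(f_2,f_3), S(f_1,h_4), S(f_2,h_4), S(f_3,h_4), S(f_1,h_5), S(f_2,h_5), S(f_3,h_5), S(h_4,h_5)) all reduce to 0 modulo the current basis, so we have a Gröbner basis.
Inter-reduce: drop elements whose leading term is divisible by another's, tail-reduce, and make monic.
Reduced Gröbner basis: {x - 2, y - 1}.
Label its elements g_1 = x - 2, g_2 = y - 1.

Reduce p = -6xy + 11x + 4y² + 3y - 17 modulo G:
  leading term xy: subtract (-6y)·g_1 from -6xy + 11x + 4y² + 3y - 17 → 11x + 4y² - 9y - 17
  leading term x: subtract (11)·g_1 from 11x + 4y² - 9y - 17 → 4y² - 9y + 5
  leading term y²: subtract (4y)·g_2 from 4y² - 9y + 5 → -5y + 5
  leading term y: subtract (-5)·g_2 from -5y + 5 → 0
  normal form = 0.
Since the normal form is 0, p ∈ I.

-6xy + 11x + 4y² + 3y - 17 lies in I (it reduces to 0).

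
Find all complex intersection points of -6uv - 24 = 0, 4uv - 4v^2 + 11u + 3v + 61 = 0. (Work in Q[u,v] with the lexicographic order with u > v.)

Compute a lex Gröbner basis by Buchberger's algorithm.
f_1 = -6uv - 24, LT = uv.
f_2 = 4uv + 11u - 4v^2 + 3v + 61, LT = uv.

S(f_1,f_2): lcm = uv. S = -11/4u + v^2 - 3/4v - 45/4.
  reduce S modulo (f_1, f_2):
  remainder -11/4u + v^2 - 3/4v - 45/4 ≠ 0; add h_3 = -11/4u + v^2 - 3/4v - 45/4 to the basis.

S(f_1,h_3): lcm = uv. S = 4/11v^3 - 3/11v^2 - 45/11v + 4.
  reduce S modulo (f_1, f_2, h_3):
  remainder 4/11v^3 - 3/11v^2 - 45/11v + 4 ≠ 0; add h_4 = 4/11v^3 - 3/11v^2 - 45/11v + 4 to the basis.

The other S-polynomials (S(f_2,h_3), S(f_1,h_4), S(f_2,h_4), S(h_3,h_4)) all reduce to 0 modulo the current basis, so we have a Gröbner basis.
Inter-reduce: drop elements whose leading term is divisible by another's, tail-reduce, and make monic.
Reduced Gröbner basis: {u - 4/11v^2 + 3/11v + 45/11, v^3 - 3/4v^2 - 45/4v + 11}.

Elimination: the polynomial v^3 - 3/4v^2 - 45/4v + 11 lies in the elimination ideal for v, so v ∈ {1, -1/8 + sqrt(705)/8, -sqrt(705)/8 - 1/8}. For each such v, the remaining basis elements (now univariate) give the rest of the solution.
  v = 1: the earlier basis element becomes u + 4 = 0, giving u = -4 — point (-4, 1).
  v = -1/8 + sqrt(705)/8: the earlier basis element becomes u + 1/22 + sqrt(705)/22 = 0, giving u = -sqrt(705)/22 - 1/22 — point (-sqrt(705)/22 - 1/22, -1/8 + sqrt(705)/8).
  v = -sqrt(705)/8 - 1/8: the earlier basis element becomes u - sqrt(705)/22 + 1/22 = 0, giving u = -1/22 + sqrt(705)/22 — point (-1/22 + sqrt(705)/22, -sqrt(705)/8 - 1/8).
A lex Gröbner basis triangularizes the system, enabling back-substitution.

{(-4, 1), (-sqrt(705)/22 - 1/22, -1/8 + sqrt(705)/8), (-1/22 + sqrt(705)/22, -sqrt(705)/8 - 1/8)}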